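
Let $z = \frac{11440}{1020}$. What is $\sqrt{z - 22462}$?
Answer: $\frac{i \sqrt{58394490}}{51} \approx 149.84 i$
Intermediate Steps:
$z = \frac{572}{51}$ ($z = 11440 \cdot \frac{1}{1020} = \frac{572}{51} \approx 11.216$)
$\sqrt{z - 22462} = \sqrt{\frac{572}{51} - 22462} = \sqrt{- \frac{1144990}{51}} = \frac{i \sqrt{58394490}}{51}$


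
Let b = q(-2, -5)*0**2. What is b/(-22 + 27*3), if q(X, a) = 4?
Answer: 0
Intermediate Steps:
b = 0 (b = 4*0**2 = 4*0 = 0)
b/(-22 + 27*3) = 0/(-22 + 27*3) = 0/(-22 + 81) = 0/59 = (1/59)*0 = 0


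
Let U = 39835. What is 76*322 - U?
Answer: -15363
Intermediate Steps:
76*322 - U = 76*322 - 1*39835 = 24472 - 39835 = -15363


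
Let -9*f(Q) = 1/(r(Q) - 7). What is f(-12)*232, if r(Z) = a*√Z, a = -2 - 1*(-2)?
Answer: 232/63 ≈ 3.6825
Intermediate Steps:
a = 0 (a = -2 + 2 = 0)
r(Z) = 0 (r(Z) = 0*√Z = 0)
f(Q) = 1/63 (f(Q) = -1/(9*(0 - 7)) = -⅑/(-7) = -⅑*(-⅐) = 1/63)
f(-12)*232 = (1/63)*232 = 232/63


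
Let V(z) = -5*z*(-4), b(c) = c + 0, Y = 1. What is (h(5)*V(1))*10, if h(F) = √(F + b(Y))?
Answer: 200*√6 ≈ 489.90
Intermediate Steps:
b(c) = c
V(z) = 20*z
h(F) = √(1 + F) (h(F) = √(F + 1) = √(1 + F))
(h(5)*V(1))*10 = (√(1 + 5)*(20*1))*10 = (√6*20)*10 = (20*√6)*10 = 200*√6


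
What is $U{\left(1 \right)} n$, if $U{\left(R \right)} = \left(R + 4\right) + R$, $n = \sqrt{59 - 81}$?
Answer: $6 i \sqrt{22} \approx 28.142 i$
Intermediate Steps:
$n = i \sqrt{22}$ ($n = \sqrt{-22} = i \sqrt{22} \approx 4.6904 i$)
$U{\left(R \right)} = 4 + 2 R$ ($U{\left(R \right)} = \left(4 + R\right) + R = 4 + 2 R$)
$U{\left(1 \right)} n = \left(4 + 2 \cdot 1\right) i \sqrt{22} = \left(4 + 2\right) i \sqrt{22} = 6 i \sqrt{22}$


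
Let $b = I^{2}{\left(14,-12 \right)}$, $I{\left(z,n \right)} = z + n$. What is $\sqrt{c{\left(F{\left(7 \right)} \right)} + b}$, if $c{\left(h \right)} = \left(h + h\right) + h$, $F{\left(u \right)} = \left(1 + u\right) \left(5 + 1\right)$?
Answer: $2 \sqrt{37} \approx 12.166$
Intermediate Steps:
$I{\left(z,n \right)} = n + z$
$F{\left(u \right)} = 6 + 6 u$ ($F{\left(u \right)} = \left(1 + u\right) 6 = 6 + 6 u$)
$c{\left(h \right)} = 3 h$ ($c{\left(h \right)} = 2 h + h = 3 h$)
$b = 4$ ($b = \left(-12 + 14\right)^{2} = 2^{2} = 4$)
$\sqrt{c{\left(F{\left(7 \right)} \right)} + b} = \sqrt{3 \left(6 + 6 \cdot 7\right) + 4} = \sqrt{3 \left(6 + 42\right) + 4} = \sqrt{3 \cdot 48 + 4} = \sqrt{144 + 4} = \sqrt{148} = 2 \sqrt{37}$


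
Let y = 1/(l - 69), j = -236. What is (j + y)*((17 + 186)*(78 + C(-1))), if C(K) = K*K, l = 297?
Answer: -862902859/228 ≈ -3.7847e+6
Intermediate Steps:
C(K) = K²
y = 1/228 (y = 1/(297 - 69) = 1/228 ≈ 0.0043860)
(j + y)*((17 + 186)*(78 + C(-1))) = (-236 + 1/228)*((17 + 186)*(78 + (-1)²)) = -10922821*(78 + 1)/228 = -10922821*79/228 = -53807/228*16037 = -862902859/228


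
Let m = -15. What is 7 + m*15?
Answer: -218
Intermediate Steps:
7 + m*15 = 7 - 15*15 = 7 - 225 = -218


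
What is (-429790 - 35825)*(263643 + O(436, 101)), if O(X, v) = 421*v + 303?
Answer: -142695632205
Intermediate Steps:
O(X, v) = 303 + 421*v
(-429790 - 35825)*(263643 + O(436, 101)) = (-429790 - 35825)*(263643 + (303 + 421*101)) = -465615*(263643 + (303 + 42521)) = -465615*(263643 + 42824) = -465615*306467 = -142695632205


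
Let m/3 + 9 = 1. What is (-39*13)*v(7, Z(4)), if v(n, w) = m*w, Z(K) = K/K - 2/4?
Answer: 6084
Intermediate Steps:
m = -24 (m = -27 + 3*1 = -27 + 3 = -24)
Z(K) = ½ (Z(K) = 1 - 2*¼ = 1 - ½ = ½)
v(n, w) = -24*w
(-39*13)*v(7, Z(4)) = (-39*13)*(-24*½) = -507*(-12) = 6084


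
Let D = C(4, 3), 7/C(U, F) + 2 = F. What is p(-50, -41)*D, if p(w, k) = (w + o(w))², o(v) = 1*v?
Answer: 70000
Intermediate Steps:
o(v) = v
C(U, F) = 7/(-2 + F)
p(w, k) = 4*w² (p(w, k) = (w + w)² = (2*w)² = 4*w²)
D = 7 (D = 7/(-2 + 3) = 7/1 = 7*1 = 7)
p(-50, -41)*D = (4*(-50)²)*7 = (4*2500)*7 = 10000*7 = 70000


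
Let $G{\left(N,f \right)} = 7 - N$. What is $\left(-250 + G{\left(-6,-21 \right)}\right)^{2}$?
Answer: $56169$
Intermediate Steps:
$\left(-250 + G{\left(-6,-21 \right)}\right)^{2} = \left(-250 + \left(7 - -6\right)\right)^{2} = \left(-250 + \left(7 + 6\right)\right)^{2} = \left(-250 + 13\right)^{2} = \left(-237\right)^{2} = 56169$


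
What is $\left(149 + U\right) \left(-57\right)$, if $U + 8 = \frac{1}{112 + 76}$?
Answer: $- \frac{1511013}{188} \approx -8037.3$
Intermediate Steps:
$U = - \frac{1503}{188}$ ($U = -8 + \frac{1}{112 + 76} = -8 + \frac{1}{188} = - \frac{1503}{188} \approx -7.9947$)
$\left(149 + U\right) \left(-57\right) = \left(149 - \frac{1503}{188}\right) \left(-57\right) = \frac{26509}{188} \left(-57\right) = - \frac{1511013}{188}$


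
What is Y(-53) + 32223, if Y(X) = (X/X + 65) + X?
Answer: 32236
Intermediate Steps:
Y(X) = 66 + X (Y(X) = (1 + 65) + X = 66 + X)
Y(-53) + 32223 = (66 - 53) + 32223 = 13 + 32223 = 32236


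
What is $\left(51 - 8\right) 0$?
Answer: $0$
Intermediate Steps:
$\left(51 - 8\right) 0 = 43 \cdot 0 = 0$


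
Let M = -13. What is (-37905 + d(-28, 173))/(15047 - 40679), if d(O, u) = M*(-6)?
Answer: 4203/2848 ≈ 1.4758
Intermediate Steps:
d(O, u) = 78 (d(O, u) = -13*(-6) = 78)
(-37905 + d(-28, 173))/(15047 - 40679) = (-37905 + 78)/(15047 - 40679) = -37827/(-25632) = -37827*(-1/25632) = 4203/2848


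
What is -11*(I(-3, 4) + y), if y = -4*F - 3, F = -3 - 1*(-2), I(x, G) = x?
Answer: 22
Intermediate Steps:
F = -1 (F = -3 + 2 = -1)
y = 1 (y = -4*(-1) - 3 = 4 - 3 = 1)
-11*(I(-3, 4) + y) = -11*(-3 + 1) = -11*(-2) = 22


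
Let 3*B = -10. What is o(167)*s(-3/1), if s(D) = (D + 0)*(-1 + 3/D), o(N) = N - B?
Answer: 1022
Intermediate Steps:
B = -10/3 (B = (⅓)*(-10) = -10/3 ≈ -3.3333)
o(N) = 10/3 + N (o(N) = N - 1*(-10/3) = N + 10/3 = 10/3 + N)
s(D) = D*(-1 + 3/D)
o(167)*s(-3/1) = (10/3 + 167)*(3 - (-3)/1) = 511*(3 - (-3))/3 = 511*(3 - 1*(-3))/3 = 511*(3 + 3)/3 = (511/3)*6 = 1022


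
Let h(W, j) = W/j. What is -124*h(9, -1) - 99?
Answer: 1017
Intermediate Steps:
-124*h(9, -1) - 99 = -1116/(-1) - 99 = -1116*(-1) - 99 = -124*(-9) - 99 = 1116 - 99 = 1017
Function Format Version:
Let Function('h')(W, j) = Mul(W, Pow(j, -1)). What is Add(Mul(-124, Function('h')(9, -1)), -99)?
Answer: 1017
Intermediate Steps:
Add(Mul(-124, Function('h')(9, -1)), -99) = Add(Mul(-124, Mul(9, Pow(-1, -1))), -99) = Add(Mul(-124, Mul(9, -1)), -99) = Add(Mul(-124, -9), -99) = Add(1116, -99) = 1017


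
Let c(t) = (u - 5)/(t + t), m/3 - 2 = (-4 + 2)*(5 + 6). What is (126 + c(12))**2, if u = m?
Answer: 8755681/576 ≈ 15201.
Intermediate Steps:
m = -60 (m = 6 + 3*((-4 + 2)*(5 + 6)) = 6 + 3*(-2*11) = 6 + 3*(-22) = 6 - 66 = -60)
u = -60
c(t) = -65/(2*t) (c(t) = (-60 - 5)/(t + t) = -65*1/(2*t) = -65/(2*t))
(126 + c(12))**2 = (126 - 65/2/12)**2 = (126 - 65/2*1/12)**2 = (126 - 65/24)**2 = (2959/24)**2 = 8755681/576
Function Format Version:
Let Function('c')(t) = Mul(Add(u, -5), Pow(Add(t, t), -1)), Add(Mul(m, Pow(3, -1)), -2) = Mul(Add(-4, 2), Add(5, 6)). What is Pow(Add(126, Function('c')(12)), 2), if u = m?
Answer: Rational(8755681, 576) ≈ 15201.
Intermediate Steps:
m = -60 (m = Add(6, Mul(3, Mul(Add(-4, 2), Add(5, 6)))) = Add(6, Mul(3, Mul(-2, 11))) = Add(6, Mul(3, -22)) = Add(6, -66) = -60)
u = -60
Function('c')(t) = Mul(Rational(-65, 2), Pow(t, -1)) (Function('c')(t) = Mul(Add(-60, -5), Pow(Add(t, t), -1)) = Mul(-65, Pow(Mul(2, t), -1)) = Mul(-65, Mul(Rational(1, 2), Pow(t, -1))) = Mul(Rational(-65, 2), Pow(t, -1)))
Pow(Add(126, Function('c')(12)), 2) = Pow(Add(126, Mul(Rational(-65, 2), Pow(12, -1))), 2) = Pow(Add(126, Mul(Rational(-65, 2), Rational(1, 12))), 2) = Pow(Add(126, Rational(-65, 24)), 2) = Pow(Rational(2959, 24), 2) = Rational(8755681, 576)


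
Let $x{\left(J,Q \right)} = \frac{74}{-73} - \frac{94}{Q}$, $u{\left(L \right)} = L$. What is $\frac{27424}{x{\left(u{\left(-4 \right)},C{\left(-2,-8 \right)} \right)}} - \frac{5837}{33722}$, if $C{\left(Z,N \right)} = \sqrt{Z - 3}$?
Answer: $- \frac{242823483367}{15276851982} - \frac{1717174328 i \sqrt{5}}{5889303} \approx -15.895 - 651.98 i$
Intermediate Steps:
$C{\left(Z,N \right)} = \sqrt{-3 + Z}$
$x{\left(J,Q \right)} = - \frac{74}{73} - \frac{94}{Q}$ ($x{\left(J,Q \right)} = 74 \left(- \frac{1}{73}\right) - \frac{94}{Q} = - \frac{74}{73} - \frac{94}{Q}$)
$\frac{27424}{x{\left(u{\left(-4 \right)},C{\left(-2,-8 \right)} \right)}} - \frac{5837}{33722} = \frac{27424}{- \frac{74}{73} - \frac{94}{\sqrt{-3 - 2}}} - \frac{5837}{33722} = \frac{27424}{- \frac{74}{73} - \frac{94}{\sqrt{-5}}} - \frac{449}{2594} = \frac{27424}{- \frac{74}{73} - \frac{94}{i \sqrt{5}}} - \frac{449}{2594} = \frac{27424}{- \frac{74}{73} - 94 \left(- \frac{i \sqrt{5}}{5}\right)} - \frac{449}{2594} = \frac{27424}{- \frac{74}{73} + \frac{94 i \sqrt{5}}{5}} - \frac{449}{2594} = - \frac{449}{2594} + \frac{27424}{- \frac{74}{73} + \frac{94 i \sqrt{5}}{5}}$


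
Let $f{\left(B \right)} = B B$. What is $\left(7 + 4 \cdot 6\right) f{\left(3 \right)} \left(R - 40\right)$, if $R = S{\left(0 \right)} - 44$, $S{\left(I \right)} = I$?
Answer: $-23436$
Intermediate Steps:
$f{\left(B \right)} = B^{2}$
$R = -44$ ($R = 0 - 44 = -44$)
$\left(7 + 4 \cdot 6\right) f{\left(3 \right)} \left(R - 40\right) = \left(7 + 4 \cdot 6\right) 3^{2} \left(-44 - 40\right) = \left(7 + 24\right) 9 \left(-84\right) = 31 \cdot 9 \left(-84\right) = 279 \left(-84\right) = -23436$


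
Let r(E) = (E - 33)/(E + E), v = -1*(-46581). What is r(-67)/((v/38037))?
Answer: 633950/1040309 ≈ 0.60939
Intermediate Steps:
v = 46581
r(E) = (-33 + E)/(2*E) (r(E) = (-33 + E)/((2*E)) = (-33 + E)*(1/(2*E)) = (-33 + E)/(2*E))
r(-67)/((v/38037)) = ((1/2)*(-33 - 67)/(-67))/((46581/38037)) = ((1/2)*(-1/67)*(-100))/((46581*(1/38037))) = 50/(67*(15527/12679)) = (50/67)*(12679/15527) = 633950/1040309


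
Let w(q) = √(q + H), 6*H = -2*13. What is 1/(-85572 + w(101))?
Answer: -128358/10983850631 - √870/21967701262 ≈ -1.1687e-5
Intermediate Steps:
H = -13/3 (H = (-2*13)/6 = (⅙)*(-26) = -13/3 ≈ -4.3333)
w(q) = √(-13/3 + q) (w(q) = √(q - 13/3) = √(-13/3 + q))
1/(-85572 + w(101)) = 1/(-85572 + √(-39 + 9*101)/3) = 1/(-85572 + √(-39 + 909)/3) = 1/(-85572 + √870/3)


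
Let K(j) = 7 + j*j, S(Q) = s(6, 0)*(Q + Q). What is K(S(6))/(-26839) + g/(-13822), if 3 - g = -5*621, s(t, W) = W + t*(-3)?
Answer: -364195799/185484329 ≈ -1.9635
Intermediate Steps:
s(t, W) = W - 3*t
S(Q) = -36*Q (S(Q) = (0 - 3*6)*(Q + Q) = (0 - 18)*(2*Q) = -36*Q)
K(j) = 7 + j²
g = 3108 (g = 3 - (-5)*621 = 3 - 1*(-3105) = 3 + 3105 = 3108)
K(S(6))/(-26839) + g/(-13822) = (7 + (-36*6)²)/(-26839) + 3108/(-13822) = (7 + (-216)²)*(-1/26839) + 3108*(-1/13822) = (7 + 46656)*(-1/26839) - 1554/6911 = 46663*(-1/26839) - 1554/6911 = -46663/26839 - 1554/6911 = -364195799/185484329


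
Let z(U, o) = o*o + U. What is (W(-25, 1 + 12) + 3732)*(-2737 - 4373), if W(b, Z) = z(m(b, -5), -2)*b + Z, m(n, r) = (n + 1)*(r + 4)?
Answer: -21649950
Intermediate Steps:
m(n, r) = (1 + n)*(4 + r)
z(U, o) = U + o**2 (z(U, o) = o**2 + U = U + o**2)
W(b, Z) = Z + b*(3 - b) (W(b, Z) = ((4 - 5 + 4*b + b*(-5)) + (-2)**2)*b + Z = ((4 - 5 + 4*b - 5*b) + 4)*b + Z = ((-1 - b) + 4)*b + Z = (3 - b)*b + Z = b*(3 - b) + Z = Z + b*(3 - b))
(W(-25, 1 + 12) + 3732)*(-2737 - 4373) = (((1 + 12) - 25*(3 - 1*(-25))) + 3732)*(-2737 - 4373) = ((13 - 25*(3 + 25)) + 3732)*(-7110) = ((13 - 25*28) + 3732)*(-7110) = ((13 - 700) + 3732)*(-7110) = (-687 + 3732)*(-7110) = 3045*(-7110) = -21649950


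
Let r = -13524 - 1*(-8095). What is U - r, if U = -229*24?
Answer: -67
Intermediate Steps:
r = -5429 (r = -13524 + 8095 = -5429)
U = -5496
U - r = -5496 - 1*(-5429) = -5496 + 5429 = -67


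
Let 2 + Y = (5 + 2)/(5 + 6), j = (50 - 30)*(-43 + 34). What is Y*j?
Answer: 2700/11 ≈ 245.45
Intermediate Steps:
j = -180 (j = 20*(-9) = -180)
Y = -15/11 (Y = -2 + (5 + 2)/(5 + 6) = -2 + 7/11 = -15/11 ≈ -1.3636)
Y*j = -15/11*(-180) = 2700/11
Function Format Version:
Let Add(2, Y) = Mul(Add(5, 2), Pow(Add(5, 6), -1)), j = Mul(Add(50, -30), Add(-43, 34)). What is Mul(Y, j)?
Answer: Rational(2700, 11) ≈ 245.45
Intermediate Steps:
j = -180 (j = Mul(20, -9) = -180)
Y = Rational(-15, 11) (Y = Add(-2, Mul(Add(5, 2), Pow(Add(5, 6), -1))) = Add(-2, Mul(7, Pow(11, -1))) = Add(-2, Mul(7, Rational(1, 11))) = Add(-2, Rational(7, 11)) = Rational(-15, 11) ≈ -1.3636)
Mul(Y, j) = Mul(Rational(-15, 11), -180) = Rational(2700, 11)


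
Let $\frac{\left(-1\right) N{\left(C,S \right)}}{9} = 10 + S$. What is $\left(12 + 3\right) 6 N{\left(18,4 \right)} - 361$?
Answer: $-11701$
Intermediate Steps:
$N{\left(C,S \right)} = -90 - 9 S$ ($N{\left(C,S \right)} = - 9 \left(10 + S\right) = -90 - 9 S$)
$\left(12 + 3\right) 6 N{\left(18,4 \right)} - 361 = \left(12 + 3\right) 6 \left(-90 - 36\right) - 361 = 15 \cdot 6 \left(-90 - 36\right) - 361 = 90 \left(-126\right) - 361 = -11340 - 361 = -11701$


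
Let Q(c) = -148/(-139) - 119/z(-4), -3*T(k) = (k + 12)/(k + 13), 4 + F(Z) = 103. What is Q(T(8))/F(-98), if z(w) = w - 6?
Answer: 6007/45870 ≈ 0.13096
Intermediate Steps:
F(Z) = 99 (F(Z) = -4 + 103 = 99)
T(k) = -(12 + k)/(3*(13 + k)) (T(k) = -(k + 12)/(3*(k + 13)) = -(12 + k)/(3*(13 + k)))
z(w) = -6 + w
Q(c) = 18021/1390 (Q(c) = -148/(-139) - 119/(-6 - 4) = -148*(-1/139) - 119/(-10) = 148/139 - 119*(-⅒) = 148/139 + 119/10 = 18021/1390)
Q(T(8))/F(-98) = (18021/1390)/99 = (18021/1390)*(1/99) = 6007/45870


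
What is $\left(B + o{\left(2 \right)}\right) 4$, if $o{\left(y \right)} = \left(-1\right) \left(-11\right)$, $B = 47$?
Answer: $232$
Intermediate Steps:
$o{\left(y \right)} = 11$
$\left(B + o{\left(2 \right)}\right) 4 = \left(47 + 11\right) 4 = 58 \cdot 4 = 232$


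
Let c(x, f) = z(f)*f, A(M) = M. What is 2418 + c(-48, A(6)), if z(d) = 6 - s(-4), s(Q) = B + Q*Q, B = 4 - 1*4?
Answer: 2358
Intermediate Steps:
B = 0 (B = 4 - 4 = 0)
s(Q) = Q**2 (s(Q) = 0 + Q*Q = 0 + Q**2 = Q**2)
z(d) = -10 (z(d) = 6 - 1*(-4)**2 = 6 - 1*16 = 6 - 16 = -10)
c(x, f) = -10*f
2418 + c(-48, A(6)) = 2418 - 10*6 = 2418 - 60 = 2358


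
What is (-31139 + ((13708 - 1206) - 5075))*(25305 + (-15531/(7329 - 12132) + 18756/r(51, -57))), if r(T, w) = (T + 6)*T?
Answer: -16337326100160/27217 ≈ -6.0026e+8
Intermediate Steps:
r(T, w) = T*(6 + T) (r(T, w) = (6 + T)*T = T*(6 + T))
(-31139 + ((13708 - 1206) - 5075))*(25305 + (-15531/(7329 - 12132) + 18756/r(51, -57))) = (-31139 + ((13708 - 1206) - 5075))*(25305 + (-15531/(7329 - 12132) + 18756/((51*(6 + 51))))) = (-31139 + (12502 - 5075))*(25305 + (-15531/(-4803) + 18756/((51*57)))) = (-31139 + 7427)*(25305 + (-15531*(-1/4803) + 18756/2907)) = -23712*(25305 + (5177/1601 + 18756*(1/2907))) = -23712*(25305 + (5177/1601 + 2084/323)) = -23712*(25305 + 5008655/517123) = -23712*13090806170/517123 = -16337326100160/27217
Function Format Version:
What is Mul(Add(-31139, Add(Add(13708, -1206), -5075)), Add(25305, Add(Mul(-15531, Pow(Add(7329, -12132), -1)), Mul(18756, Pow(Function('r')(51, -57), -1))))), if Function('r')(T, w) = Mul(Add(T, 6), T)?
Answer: Rational(-16337326100160, 27217) ≈ -6.0026e+8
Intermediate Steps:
Function('r')(T, w) = Mul(T, Add(6, T)) (Function('r')(T, w) = Mul(Add(6, T), T) = Mul(T, Add(6, T)))
Mul(Add(-31139, Add(Add(13708, -1206), -5075)), Add(25305, Add(Mul(-15531, Pow(Add(7329, -12132), -1)), Mul(18756, Pow(Function('r')(51, -57), -1))))) = Mul(Add(-31139, Add(Add(13708, -1206), -5075)), Add(25305, Add(Mul(-15531, Pow(Add(7329, -12132), -1)), Mul(18756, Pow(Mul(51, Add(6, 51)), -1))))) = Mul(Add(-31139, Add(12502, -5075)), Add(25305, Add(Mul(-15531, Pow(-4803, -1)), Mul(18756, Pow(Mul(51, 57), -1))))) = Mul(Add(-31139, 7427), Add(25305, Add(Mul(-15531, Rational(-1, 4803)), Mul(18756, Pow(2907, -1))))) = Mul(-23712, Add(25305, Add(Rational(5177, 1601), Mul(18756, Rational(1, 2907))))) = Mul(-23712, Add(25305, Add(Rational(5177, 1601), Rational(2084, 323)))) = Mul(-23712, Add(25305, Rational(5008655, 517123))) = Mul(-23712, Rational(13090806170, 517123)) = Rational(-16337326100160, 27217)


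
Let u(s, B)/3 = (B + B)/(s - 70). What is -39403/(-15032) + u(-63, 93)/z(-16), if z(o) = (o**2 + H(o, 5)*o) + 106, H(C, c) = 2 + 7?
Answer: 567031363/217918904 ≈ 2.6020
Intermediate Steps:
H(C, c) = 9
z(o) = 106 + o**2 + 9*o (z(o) = (o**2 + 9*o) + 106 = 106 + o**2 + 9*o)
u(s, B) = 6*B/(-70 + s) (u(s, B) = 3*((B + B)/(s - 70)) = 3*((2*B)/(-70 + s)) = 3*(2*B/(-70 + s)) = 6*B/(-70 + s))
-39403/(-15032) + u(-63, 93)/z(-16) = -39403/(-15032) + (6*93/(-70 - 63))/(106 + (-16)**2 + 9*(-16)) = -39403*(-1/15032) + (6*93/(-133))/(106 + 256 - 144) = 39403/15032 + (6*93*(-1/133))/218 = 39403/15032 - 558/133*1/218 = 39403/15032 - 279/14497 = 567031363/217918904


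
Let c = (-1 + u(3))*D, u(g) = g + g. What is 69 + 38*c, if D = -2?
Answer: -311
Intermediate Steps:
u(g) = 2*g
c = -10 (c = (-1 + 2*3)*(-2) = (-1 + 6)*(-2) = 5*(-2) = -10)
69 + 38*c = 69 + 38*(-10) = 69 - 380 = -311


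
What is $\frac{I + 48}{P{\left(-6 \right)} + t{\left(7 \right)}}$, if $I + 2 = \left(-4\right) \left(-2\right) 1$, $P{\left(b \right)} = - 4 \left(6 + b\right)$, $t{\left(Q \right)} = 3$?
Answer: $18$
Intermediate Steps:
$P{\left(b \right)} = -24 - 4 b$
$I = 6$ ($I = -2 + \left(-4\right) \left(-2\right) 1 = -2 + 8 \cdot 1 = -2 + 8 = 6$)
$\frac{I + 48}{P{\left(-6 \right)} + t{\left(7 \right)}} = \frac{6 + 48}{\left(-24 - -24\right) + 3} = \frac{54}{\left(-24 + 24\right) + 3} = \frac{54}{0 + 3} = \frac{54}{3} = 54 \cdot \frac{1}{3} = 18$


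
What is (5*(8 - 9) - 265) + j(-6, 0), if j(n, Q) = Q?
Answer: -270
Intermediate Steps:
(5*(8 - 9) - 265) + j(-6, 0) = (5*(8 - 9) - 265) + 0 = (5*(-1) - 265) + 0 = (-5 - 265) + 0 = -270 + 0 = -270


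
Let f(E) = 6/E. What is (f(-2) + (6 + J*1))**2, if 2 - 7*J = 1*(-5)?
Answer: 16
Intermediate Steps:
J = 1 (J = 2/7 - (-5)/7 = 2/7 - 1/7*(-5) = 2/7 + 5/7 = 1)
(f(-2) + (6 + J*1))**2 = (6/(-2) + (6 + 1*1))**2 = (6*(-1/2) + (6 + 1))**2 = (-3 + 7)**2 = 4**2 = 16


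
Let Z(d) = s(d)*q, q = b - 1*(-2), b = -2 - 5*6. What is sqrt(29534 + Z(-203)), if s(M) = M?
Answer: 2*sqrt(8906) ≈ 188.74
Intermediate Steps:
b = -32 (b = -2 - 30 = -32)
q = -30 (q = -32 - 1*(-2) = -32 + 2 = -30)
Z(d) = -30*d (Z(d) = d*(-30) = -30*d)
sqrt(29534 + Z(-203)) = sqrt(29534 - 30*(-203)) = sqrt(29534 + 6090) = sqrt(35624) = 2*sqrt(8906)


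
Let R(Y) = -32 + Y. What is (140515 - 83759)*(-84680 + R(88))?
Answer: -4802919744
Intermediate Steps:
(140515 - 83759)*(-84680 + R(88)) = (140515 - 83759)*(-84680 + (-32 + 88)) = 56756*(-84680 + 56) = 56756*(-84624) = -4802919744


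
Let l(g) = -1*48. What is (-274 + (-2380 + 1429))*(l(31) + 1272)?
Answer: -1499400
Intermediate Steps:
l(g) = -48
(-274 + (-2380 + 1429))*(l(31) + 1272) = (-274 + (-2380 + 1429))*(-48 + 1272) = (-274 - 951)*1224 = -1225*1224 = -1499400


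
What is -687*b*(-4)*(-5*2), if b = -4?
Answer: 109920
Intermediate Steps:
-687*b*(-4)*(-5*2) = -687*(-4*(-4))*(-5*2) = -10992*(-10) = -687*(-160) = 109920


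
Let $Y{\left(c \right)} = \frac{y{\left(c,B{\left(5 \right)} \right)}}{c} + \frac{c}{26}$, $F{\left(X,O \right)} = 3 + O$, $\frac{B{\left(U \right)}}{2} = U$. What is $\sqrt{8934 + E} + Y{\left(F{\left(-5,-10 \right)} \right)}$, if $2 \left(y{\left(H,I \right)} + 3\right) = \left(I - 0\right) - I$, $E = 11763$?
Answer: $\frac{29}{182} + \sqrt{20697} \approx 144.02$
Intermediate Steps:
$B{\left(U \right)} = 2 U$
$y{\left(H,I \right)} = -3$ ($y{\left(H,I \right)} = -3 + \frac{\left(I - 0\right) - I}{2} = -3 + \frac{\left(I + 0\right) - I}{2} = -3 + \frac{I - I}{2} = -3 + \frac{1}{2} \cdot 0 = -3 + 0 = -3$)
$Y{\left(c \right)} = - \frac{3}{c} + \frac{c}{26}$
$\sqrt{8934 + E} + Y{\left(F{\left(-5,-10 \right)} \right)} = \sqrt{8934 + 11763} + \left(- \frac{3}{3 - 10} + \frac{3 - 10}{26}\right) = \sqrt{20697} + \left(- \frac{3}{-7} + \frac{1}{26} \left(-7\right)\right) = \sqrt{20697} - - \frac{29}{182} = \sqrt{20697} + \left(\frac{3}{7} - \frac{7}{26}\right) = \sqrt{20697} + \frac{29}{182} = \frac{29}{182} + \sqrt{20697}$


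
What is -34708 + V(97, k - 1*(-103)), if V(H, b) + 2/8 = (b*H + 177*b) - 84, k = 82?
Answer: 63591/4 ≈ 15898.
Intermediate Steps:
V(H, b) = -337/4 + 177*b + H*b (V(H, b) = -¼ + ((b*H + 177*b) - 84) = -¼ + ((H*b + 177*b) - 84) = -¼ + ((177*b + H*b) - 84) = -¼ + (-84 + 177*b + H*b) = -337/4 + 177*b + H*b)
-34708 + V(97, k - 1*(-103)) = -34708 + (-337/4 + 177*(82 - 1*(-103)) + 97*(82 - 1*(-103))) = -34708 + (-337/4 + 177*(82 + 103) + 97*(82 + 103)) = -34708 + (-337/4 + 177*185 + 97*185) = -34708 + (-337/4 + 32745 + 17945) = -34708 + 202423/4 = 63591/4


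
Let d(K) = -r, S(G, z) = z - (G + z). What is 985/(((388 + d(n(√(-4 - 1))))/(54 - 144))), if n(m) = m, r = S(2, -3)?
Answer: -2955/13 ≈ -227.31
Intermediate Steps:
S(G, z) = -G (S(G, z) = z + (-G - z) = -G)
r = -2 (r = -1*2 = -2)
d(K) = 2 (d(K) = -1*(-2) = 2)
985/(((388 + d(n(√(-4 - 1))))/(54 - 144))) = 985/(((388 + 2)/(54 - 144))) = 985/((390/(-90))) = 985/((390*(-1/90))) = 985/(-13/3) = 985*(-3/13) = -2955/13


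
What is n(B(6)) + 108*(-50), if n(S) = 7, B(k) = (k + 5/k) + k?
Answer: -5393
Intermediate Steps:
B(k) = 2*k + 5/k
n(B(6)) + 108*(-50) = 7 + 108*(-50) = 7 - 5400 = -5393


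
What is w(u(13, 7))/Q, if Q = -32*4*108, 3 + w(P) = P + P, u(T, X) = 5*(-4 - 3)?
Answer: 73/13824 ≈ 0.0052807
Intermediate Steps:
u(T, X) = -35 (u(T, X) = 5*(-7) = -35)
w(P) = -3 + 2*P (w(P) = -3 + (P + P) = -3 + 2*P)
Q = -13824 (Q = -128*108 = -13824)
w(u(13, 7))/Q = (-3 + 2*(-35))/(-13824) = (-3 - 70)*(-1/13824) = -73*(-1/13824) = 73/13824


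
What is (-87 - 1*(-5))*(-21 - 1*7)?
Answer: 2296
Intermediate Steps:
(-87 - 1*(-5))*(-21 - 1*7) = (-87 + 5)*(-21 - 7) = -82*(-28) = 2296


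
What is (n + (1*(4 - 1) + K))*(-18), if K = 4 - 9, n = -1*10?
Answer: 216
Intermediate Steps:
n = -10
K = -5
(n + (1*(4 - 1) + K))*(-18) = (-10 + (1*(4 - 1) - 5))*(-18) = (-10 + (1*3 - 5))*(-18) = (-10 + (3 - 5))*(-18) = (-10 - 2)*(-18) = -12*(-18) = 216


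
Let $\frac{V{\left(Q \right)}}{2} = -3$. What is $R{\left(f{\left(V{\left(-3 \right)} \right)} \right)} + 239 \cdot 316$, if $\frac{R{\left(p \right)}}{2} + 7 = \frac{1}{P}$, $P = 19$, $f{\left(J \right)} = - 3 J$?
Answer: $\frac{1434692}{19} \approx 75510.0$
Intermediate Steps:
$V{\left(Q \right)} = -6$ ($V{\left(Q \right)} = 2 \left(-3\right) = -6$)
$R{\left(p \right)} = - \frac{264}{19}$ ($R{\left(p \right)} = -14 + \frac{2}{19} = - \frac{264}{19}$)
$R{\left(f{\left(V{\left(-3 \right)} \right)} \right)} + 239 \cdot 316 = - \frac{264}{19} + 239 \cdot 316 = - \frac{264}{19} + 75524 = \frac{1434692}{19}$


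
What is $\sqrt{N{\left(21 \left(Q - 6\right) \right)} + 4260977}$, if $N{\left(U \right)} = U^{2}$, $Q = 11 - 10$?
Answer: $\sqrt{4272002} \approx 2066.9$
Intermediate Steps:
$Q = 1$ ($Q = 11 - 10 = 1$)
$\sqrt{N{\left(21 \left(Q - 6\right) \right)} + 4260977} = \sqrt{\left(21 \left(1 - 6\right)\right)^{2} + 4260977} = \sqrt{\left(21 \left(-5\right)\right)^{2} + 4260977} = \sqrt{\left(-105\right)^{2} + 4260977} = \sqrt{11025 + 4260977} = \sqrt{4272002}$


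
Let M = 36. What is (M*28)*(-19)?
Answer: -19152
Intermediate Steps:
(M*28)*(-19) = (36*28)*(-19) = 1008*(-19) = -19152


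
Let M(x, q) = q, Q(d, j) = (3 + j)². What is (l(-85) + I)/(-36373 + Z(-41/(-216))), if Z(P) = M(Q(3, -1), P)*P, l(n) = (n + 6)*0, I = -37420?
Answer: 1745867520/1697017007 ≈ 1.0288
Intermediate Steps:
l(n) = 0 (l(n) = (6 + n)*0 = 0)
Z(P) = P² (Z(P) = P*P = P²)
(l(-85) + I)/(-36373 + Z(-41/(-216))) = (0 - 37420)/(-36373 + (-41/(-216))²) = -37420/(-36373 + (-41*(-1/216))²) = -37420/(-36373 + (41/216)²) = -37420/(-36373 + 1681/46656) = -37420/(-1697017007/46656) = -37420*(-46656/1697017007) = 1745867520/1697017007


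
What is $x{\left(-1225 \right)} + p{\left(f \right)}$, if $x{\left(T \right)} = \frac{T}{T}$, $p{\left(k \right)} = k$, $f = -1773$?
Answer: $-1772$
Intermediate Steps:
$x{\left(T \right)} = 1$
$x{\left(-1225 \right)} + p{\left(f \right)} = 1 - 1773 = -1772$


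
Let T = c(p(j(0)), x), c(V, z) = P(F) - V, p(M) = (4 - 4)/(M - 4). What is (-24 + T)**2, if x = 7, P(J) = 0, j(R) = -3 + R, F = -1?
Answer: 576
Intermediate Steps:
p(M) = 0 (p(M) = 0/(-4 + M) = 0)
c(V, z) = -V (c(V, z) = 0 - V = -V)
T = 0 (T = -1*0 = 0)
(-24 + T)**2 = (-24 + 0)**2 = (-24)**2 = 576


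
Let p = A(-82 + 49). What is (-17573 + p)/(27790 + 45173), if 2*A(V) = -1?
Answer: -35147/145926 ≈ -0.24085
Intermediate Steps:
A(V) = -½ (A(V) = (½)*(-1) = -½)
p = -½ ≈ -0.50000
(-17573 + p)/(27790 + 45173) = (-17573 - ½)/(27790 + 45173) = -35147/2/72963 = -35147/2*1/72963 = -35147/145926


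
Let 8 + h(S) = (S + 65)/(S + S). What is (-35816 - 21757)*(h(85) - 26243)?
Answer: 25692066396/17 ≈ 1.5113e+9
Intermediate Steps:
h(S) = -8 + (65 + S)/(2*S) (h(S) = -8 + (S + 65)/(S + S) = -8 + (65 + S)/((2*S)) = -8 + (65 + S)*(1/(2*S)) = -8 + (65 + S)/(2*S))
(-35816 - 21757)*(h(85) - 26243) = (-35816 - 21757)*((5/2)*(13 - 3*85)/85 - 26243) = -57573*((5/2)*(1/85)*(13 - 255) - 26243) = -57573*((5/2)*(1/85)*(-242) - 26243) = -57573*(-121/17 - 26243) = -57573*(-446252/17) = 25692066396/17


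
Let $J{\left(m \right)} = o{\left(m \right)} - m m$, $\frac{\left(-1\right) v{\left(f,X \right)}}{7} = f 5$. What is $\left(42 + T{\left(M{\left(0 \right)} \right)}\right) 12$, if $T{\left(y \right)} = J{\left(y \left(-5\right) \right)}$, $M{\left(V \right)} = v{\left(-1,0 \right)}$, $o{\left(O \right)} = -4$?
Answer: $-367044$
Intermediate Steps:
$v{\left(f,X \right)} = - 35 f$ ($v{\left(f,X \right)} = - 7 f 5 = - 7 \cdot 5 f = - 35 f$)
$M{\left(V \right)} = 35$ ($M{\left(V \right)} = \left(-35\right) \left(-1\right) = 35$)
$J{\left(m \right)} = -4 - m^{2}$ ($J{\left(m \right)} = -4 - m m = -4 - m^{2}$)
$T{\left(y \right)} = -4 - 25 y^{2}$ ($T{\left(y \right)} = -4 - \left(y \left(-5\right)\right)^{2} = -4 - \left(- 5 y\right)^{2} = -4 - 25 y^{2}$)
$\left(42 + T{\left(M{\left(0 \right)} \right)}\right) 12 = \left(42 - \left(4 + 25 \cdot 35^{2}\right)\right) 12 = \left(42 - 30629\right) 12 = \left(-30587\right) 12 = -367044$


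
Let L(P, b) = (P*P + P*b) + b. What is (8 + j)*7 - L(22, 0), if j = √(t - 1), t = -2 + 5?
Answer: -428 + 7*√2 ≈ -418.10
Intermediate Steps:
t = 3
j = √2 (j = √(3 - 1) = √2 ≈ 1.4142)
L(P, b) = b + P² + P*b (L(P, b) = (P² + P*b) + b = b + P² + P*b)
(8 + j)*7 - L(22, 0) = (8 + √2)*7 - (0 + 22² + 22*0) = (56 + 7*√2) - (0 + 484 + 0) = (56 + 7*√2) - 1*484 = (56 + 7*√2) - 484 = -428 + 7*√2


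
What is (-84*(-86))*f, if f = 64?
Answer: 462336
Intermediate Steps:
(-84*(-86))*f = -84*(-86)*64 = 7224*64 = 462336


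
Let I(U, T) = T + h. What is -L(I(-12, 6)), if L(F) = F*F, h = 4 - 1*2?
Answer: -64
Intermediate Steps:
h = 2 (h = 4 - 2 = 2)
I(U, T) = 2 + T (I(U, T) = T + 2 = 2 + T)
L(F) = F²
-L(I(-12, 6)) = -(2 + 6)² = -1*8² = -1*64 = -64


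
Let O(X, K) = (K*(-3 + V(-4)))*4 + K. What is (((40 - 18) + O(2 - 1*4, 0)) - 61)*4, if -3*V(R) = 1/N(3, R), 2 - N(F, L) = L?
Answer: -156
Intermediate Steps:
N(F, L) = 2 - L
V(R) = -1/(3*(2 - R))
O(X, K) = -101*K/9 (O(X, K) = (K*(-3 + 1/(3*(-2 - 4))))*4 + K = (K*(-3 + (1/3)/(-6)))*4 + K = (K*(-3 + (1/3)*(-1/6)))*4 + K = (K*(-3 - 1/18))*4 + K = (K*(-55/18))*4 + K = -55*K/18*4 + K = -110*K/9 + K = -101*K/9)
(((40 - 18) + O(2 - 1*4, 0)) - 61)*4 = (((40 - 18) - 101/9*0) - 61)*4 = ((22 + 0) - 61)*4 = (22 - 61)*4 = -39*4 = -156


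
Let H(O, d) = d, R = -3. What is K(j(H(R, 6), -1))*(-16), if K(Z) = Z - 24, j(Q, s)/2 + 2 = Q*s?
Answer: 640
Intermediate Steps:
j(Q, s) = -4 + 2*Q*s (j(Q, s) = -4 + 2*(Q*s) = -4 + 2*Q*s)
K(Z) = -24 + Z
K(j(H(R, 6), -1))*(-16) = (-24 + (-4 + 2*6*(-1)))*(-16) = (-24 + (-4 - 12))*(-16) = (-24 - 16)*(-16) = -40*(-16) = 640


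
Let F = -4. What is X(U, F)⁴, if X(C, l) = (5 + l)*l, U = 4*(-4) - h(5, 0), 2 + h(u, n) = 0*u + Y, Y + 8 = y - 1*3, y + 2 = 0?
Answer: 256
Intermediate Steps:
y = -2 (y = -2 + 0 = -2)
Y = -13 (Y = -8 + (-2 - 1*3) = -8 + (-2 - 3) = -8 - 5 = -13)
h(u, n) = -15 (h(u, n) = -2 + (0*u - 13) = -2 + (0 - 13) = -2 - 13 = -15)
U = -1 (U = 4*(-4) - 1*(-15) = -16 + 15 = -1)
X(C, l) = l*(5 + l)
X(U, F)⁴ = (-4*(5 - 4))⁴ = (-4*1)⁴ = (-4)⁴ = 256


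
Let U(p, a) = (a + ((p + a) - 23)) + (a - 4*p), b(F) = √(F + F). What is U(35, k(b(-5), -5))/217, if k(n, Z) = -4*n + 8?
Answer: -104/217 - 12*I*√10/217 ≈ -0.47926 - 0.17487*I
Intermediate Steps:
b(F) = √2*√F (b(F) = √(2*F) = √2*√F)
k(n, Z) = 8 - 4*n
U(p, a) = -23 - 3*p + 3*a (U(p, a) = (a + ((a + p) - 23)) + (a - 4*p) = (a + (-23 + a + p)) + (a - 4*p) = (-23 + p + 2*a) + (a - 4*p) = -23 - 3*p + 3*a)
U(35, k(b(-5), -5))/217 = (-23 - 3*35 + 3*(8 - 4*√2*√(-5)))/217 = (-23 - 105 + 3*(8 - 4*√2*I*√5))*(1/217) = (-23 - 105 + 3*(8 - 4*I*√10))*(1/217) = (-23 - 105 + (24 - 12*I*√10))*(1/217) = (-104 - 12*I*√10)*(1/217) = -104/217 - 12*I*√10/217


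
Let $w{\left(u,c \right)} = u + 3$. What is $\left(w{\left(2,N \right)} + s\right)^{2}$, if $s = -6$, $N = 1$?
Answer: $1$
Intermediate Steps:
$w{\left(u,c \right)} = 3 + u$
$\left(w{\left(2,N \right)} + s\right)^{2} = \left(\left(3 + 2\right) - 6\right)^{2} = \left(5 - 6\right)^{2} = \left(-1\right)^{2} = 1$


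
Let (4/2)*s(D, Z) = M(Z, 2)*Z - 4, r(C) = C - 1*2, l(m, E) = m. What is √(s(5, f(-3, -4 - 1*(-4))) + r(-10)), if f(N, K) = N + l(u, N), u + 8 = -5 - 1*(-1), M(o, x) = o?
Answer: √394/2 ≈ 9.9247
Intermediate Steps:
u = -12 (u = -8 + (-5 - 1*(-1)) = -8 + (-5 + 1) = -8 - 4 = -12)
f(N, K) = -12 + N (f(N, K) = N - 12 = -12 + N)
r(C) = -2 + C (r(C) = C - 2 = -2 + C)
s(D, Z) = -2 + Z²/2 (s(D, Z) = (Z*Z - 4)/2 = (Z² - 4)/2 = (-4 + Z²)/2 = -2 + Z²/2)
√(s(5, f(-3, -4 - 1*(-4))) + r(-10)) = √((-2 + (-12 - 3)²/2) + (-2 - 10)) = √((-2 + (½)*(-15)²) - 12) = √((-2 + (½)*225) - 12) = √((-2 + 225/2) - 12) = √(221/2 - 12) = √(197/2) = √394/2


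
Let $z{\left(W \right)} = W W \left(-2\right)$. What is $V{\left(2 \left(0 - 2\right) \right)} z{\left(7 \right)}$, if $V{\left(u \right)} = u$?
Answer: $392$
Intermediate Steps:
$z{\left(W \right)} = - 2 W^{2}$ ($z{\left(W \right)} = W^{2} \left(-2\right) = - 2 W^{2}$)
$V{\left(2 \left(0 - 2\right) \right)} z{\left(7 \right)} = 2 \left(0 - 2\right) \left(- 2 \cdot 7^{2}\right) = 2 \left(-2\right) \left(\left(-2\right) 49\right) = \left(-4\right) \left(-98\right) = 392$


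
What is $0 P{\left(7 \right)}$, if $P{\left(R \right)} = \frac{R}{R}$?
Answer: $0$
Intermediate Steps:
$P{\left(R \right)} = 1$
$0 P{\left(7 \right)} = 0 \cdot 1 = 0$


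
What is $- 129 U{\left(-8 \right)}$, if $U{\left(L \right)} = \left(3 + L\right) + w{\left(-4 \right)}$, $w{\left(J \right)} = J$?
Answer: $1161$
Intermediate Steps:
$U{\left(L \right)} = -1 + L$ ($U{\left(L \right)} = \left(3 + L\right) - 4 = -1 + L$)
$- 129 U{\left(-8 \right)} = - 129 \left(-1 - 8\right) = \left(-129\right) \left(-9\right) = 1161$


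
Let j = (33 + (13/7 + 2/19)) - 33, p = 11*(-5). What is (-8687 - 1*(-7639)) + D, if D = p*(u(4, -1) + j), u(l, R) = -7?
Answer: -102534/133 ≈ -770.93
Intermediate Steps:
p = -55
j = 261/133 (j = (33 + (13*(⅐) + 2*(1/19))) - 33 = (33 + (13/7 + 2/19)) - 33 = (33 + 261/133) - 33 = 4650/133 - 33 = 261/133 ≈ 1.9624)
D = 36850/133 (D = -55*(-7 + 261/133) = -55*(-670/133) = 36850/133 ≈ 277.07)
(-8687 - 1*(-7639)) + D = (-8687 - 1*(-7639)) + 36850/133 = (-8687 + 7639) + 36850/133 = -1048 + 36850/133 = -102534/133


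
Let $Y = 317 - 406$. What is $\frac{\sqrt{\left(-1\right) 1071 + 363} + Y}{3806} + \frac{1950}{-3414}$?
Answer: $- \frac{1287591}{2165614} + \frac{i \sqrt{177}}{1903} \approx -0.59456 + 0.0069911 i$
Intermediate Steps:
$Y = -89$ ($Y = 317 - 406 = -89$)
$\frac{\sqrt{\left(-1\right) 1071 + 363} + Y}{3806} + \frac{1950}{-3414} = \frac{\sqrt{\left(-1\right) 1071 + 363} - 89}{3806} + \frac{1950}{-3414} = \left(\sqrt{-1071 + 363} - 89\right) \frac{1}{3806} + 1950 \left(- \frac{1}{3414}\right) = \left(\sqrt{-708} - 89\right) \frac{1}{3806} - \frac{325}{569} = \left(2 i \sqrt{177} - 89\right) \frac{1}{3806} - \frac{325}{569} = \left(-89 + 2 i \sqrt{177}\right) \frac{1}{3806} - \frac{325}{569} = \left(- \frac{89}{3806} + \frac{i \sqrt{177}}{1903}\right) - \frac{325}{569} = - \frac{1287591}{2165614} + \frac{i \sqrt{177}}{1903}$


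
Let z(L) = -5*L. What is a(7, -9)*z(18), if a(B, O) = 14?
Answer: -1260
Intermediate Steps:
a(7, -9)*z(18) = 14*(-5*18) = 14*(-90) = -1260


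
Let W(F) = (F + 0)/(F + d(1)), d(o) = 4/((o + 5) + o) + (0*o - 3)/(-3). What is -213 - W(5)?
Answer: -9833/46 ≈ -213.76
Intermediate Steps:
d(o) = 1 + 4/(5 + 2*o) (d(o) = 4/((5 + o) + o) + (0 - 3)*(-⅓) = 4/(5 + 2*o) - 3*(-⅓) = 4/(5 + 2*o) + 1 = 1 + 4/(5 + 2*o))
W(F) = F/(11/7 + F) (W(F) = (F + 0)/(F + (9 + 2*1)/(5 + 2*1)) = F/(F + (9 + 2)/(5 + 2)) = F/(F + 11/7) = F/(11/7 + F))
-213 - W(5) = -213 - 7*5/(11 + 7*5) = -213 - 7*5/(11 + 35) = -213 - 7*5/46 = -213 - 1*35/46 = -213 - 35/46 = -9833/46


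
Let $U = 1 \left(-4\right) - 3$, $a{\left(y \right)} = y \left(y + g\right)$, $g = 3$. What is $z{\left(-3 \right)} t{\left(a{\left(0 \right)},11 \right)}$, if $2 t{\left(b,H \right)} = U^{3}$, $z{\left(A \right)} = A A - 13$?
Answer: $686$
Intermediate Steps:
$a{\left(y \right)} = y \left(3 + y\right)$ ($a{\left(y \right)} = y \left(y + 3\right) = y \left(3 + y\right)$)
$z{\left(A \right)} = -13 + A^{2}$ ($z{\left(A \right)} = A^{2} - 13 = -13 + A^{2}$)
$U = -7$ ($U = -4 - 3 = -7$)
$t{\left(b,H \right)} = - \frac{343}{2}$ ($t{\left(b,H \right)} = \frac{\left(-7\right)^{3}}{2} = \frac{1}{2} \left(-343\right) = - \frac{343}{2}$)
$z{\left(-3 \right)} t{\left(a{\left(0 \right)},11 \right)} = \left(-13 + \left(-3\right)^{2}\right) \left(- \frac{343}{2}\right) = \left(-13 + 9\right) \left(- \frac{343}{2}\right) = \left(-4\right) \left(- \frac{343}{2}\right) = 686$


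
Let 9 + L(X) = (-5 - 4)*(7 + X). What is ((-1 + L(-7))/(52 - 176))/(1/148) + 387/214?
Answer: 91177/6634 ≈ 13.744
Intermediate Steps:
L(X) = -72 - 9*X (L(X) = -9 + (-5 - 4)*(7 + X) = -9 - 9*(7 + X) = -9 + (-63 - 9*X) = -72 - 9*X)
((-1 + L(-7))/(52 - 176))/(1/148) + 387/214 = ((-1 + (-72 - 9*(-7)))/(52 - 176))/(1/148) + 387/214 = ((-1 + (-72 + 63))/(-124))/(1/148) + 387*(1/214) = ((-1 - 9)*(-1/124))*148 + 387/214 = -10*(-1/124)*148 + 387/214 = (5/62)*148 + 387/214 = 370/31 + 387/214 = 91177/6634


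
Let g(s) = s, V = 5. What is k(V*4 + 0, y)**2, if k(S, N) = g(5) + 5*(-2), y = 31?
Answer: 25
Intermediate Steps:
k(S, N) = -5 (k(S, N) = 5 + 5*(-2) = 5 - 10 = -5)
k(V*4 + 0, y)**2 = (-5)**2 = 25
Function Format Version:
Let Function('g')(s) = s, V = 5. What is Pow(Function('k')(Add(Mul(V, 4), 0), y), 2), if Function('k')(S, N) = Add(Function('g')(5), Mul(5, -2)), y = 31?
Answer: 25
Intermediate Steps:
Function('k')(S, N) = -5 (Function('k')(S, N) = Add(5, Mul(5, -2)) = Add(5, -10) = -5)
Pow(Function('k')(Add(Mul(V, 4), 0), y), 2) = Pow(-5, 2) = 25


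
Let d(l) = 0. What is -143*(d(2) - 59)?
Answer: 8437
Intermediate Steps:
-143*(d(2) - 59) = -143*(0 - 59) = -143*(-59) = 8437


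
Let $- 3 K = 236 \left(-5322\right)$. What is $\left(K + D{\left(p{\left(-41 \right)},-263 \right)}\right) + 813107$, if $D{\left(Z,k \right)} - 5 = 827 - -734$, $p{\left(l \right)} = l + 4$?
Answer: $1233337$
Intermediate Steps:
$p{\left(l \right)} = 4 + l$
$D{\left(Z,k \right)} = 1566$ ($D{\left(Z,k \right)} = 5 + \left(827 - -734\right) = 5 + \left(827 + 734\right) = 5 + 1561 = 1566$)
$K = 418664$ ($K = - \frac{236 \left(-5322\right)}{3} = \left(- \frac{1}{3}\right) \left(-1255992\right) = 418664$)
$\left(K + D{\left(p{\left(-41 \right)},-263 \right)}\right) + 813107 = \left(418664 + 1566\right) + 813107 = 420230 + 813107 = 1233337$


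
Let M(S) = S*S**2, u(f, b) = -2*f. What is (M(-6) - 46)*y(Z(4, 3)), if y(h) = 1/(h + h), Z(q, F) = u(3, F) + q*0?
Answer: 131/6 ≈ 21.833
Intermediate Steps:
Z(q, F) = -6 (Z(q, F) = -2*3 + q*0 = -6 + 0 = -6)
M(S) = S**3
y(h) = 1/(2*h)
(M(-6) - 46)*y(Z(4, 3)) = ((-6)**3 - 46)*((1/2)/(-6)) = (-216 - 46)*((1/2)*(-1/6)) = -262*(-1/12) = 131/6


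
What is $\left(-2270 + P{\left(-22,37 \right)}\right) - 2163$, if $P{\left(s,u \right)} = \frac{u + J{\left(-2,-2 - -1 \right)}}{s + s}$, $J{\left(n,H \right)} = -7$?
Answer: $- \frac{97541}{22} \approx -4433.7$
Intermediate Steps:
$P{\left(s,u \right)} = \frac{-7 + u}{2 s}$ ($P{\left(s,u \right)} = \frac{u - 7}{s + s} = \frac{-7 + u}{2 s}$)
$\left(-2270 + P{\left(-22,37 \right)}\right) - 2163 = \left(-2270 + \frac{-7 + 37}{2 \left(-22\right)}\right) - 2163 = \left(-2270 + \frac{1}{2} \left(- \frac{1}{22}\right) 30\right) - 2163 = \left(-2270 - \frac{15}{22}\right) - 2163 = - \frac{49955}{22} - 2163 = - \frac{97541}{22}$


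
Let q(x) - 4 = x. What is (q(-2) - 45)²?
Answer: 1849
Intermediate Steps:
q(x) = 4 + x
(q(-2) - 45)² = ((4 - 2) - 45)² = (2 - 45)² = (-43)² = 1849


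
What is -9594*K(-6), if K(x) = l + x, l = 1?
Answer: 47970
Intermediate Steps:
K(x) = 1 + x
-9594*K(-6) = -9594*(1 - 6) = -9594*(-5) = 47970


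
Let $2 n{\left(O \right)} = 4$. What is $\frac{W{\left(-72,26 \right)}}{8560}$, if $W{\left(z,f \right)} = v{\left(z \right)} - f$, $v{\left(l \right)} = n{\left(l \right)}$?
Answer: $- \frac{3}{1070} \approx -0.0028037$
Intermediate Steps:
$n{\left(O \right)} = 2$ ($n{\left(O \right)} = \frac{1}{2} \cdot 4 = 2$)
$v{\left(l \right)} = 2$
$W{\left(z,f \right)} = 2 - f$
$\frac{W{\left(-72,26 \right)}}{8560} = \frac{2 - 26}{8560} = \left(2 - 26\right) \frac{1}{8560} = \left(-24\right) \frac{1}{8560} = - \frac{3}{1070}$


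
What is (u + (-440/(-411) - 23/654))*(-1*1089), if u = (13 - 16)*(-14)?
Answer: -1399686255/29866 ≈ -46866.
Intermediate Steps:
u = 42 (u = -3*(-14) = 42)
(u + (-440/(-411) - 23/654))*(-1*1089) = (42 + (-440/(-411) - 23/654))*(-1*1089) = (42 + (-440*(-1/411) - 23*1/654))*(-1089) = (42 + (440/411 - 23/654))*(-1089) = (42 + 30923/29866)*(-1089) = (1285295/29866)*(-1089) = -1399686255/29866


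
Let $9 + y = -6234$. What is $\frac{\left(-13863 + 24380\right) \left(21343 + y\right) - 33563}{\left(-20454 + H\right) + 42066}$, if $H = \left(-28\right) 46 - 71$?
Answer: $\frac{52924379}{6751} \approx 7839.5$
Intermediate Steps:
$H = -1359$ ($H = -1288 - 71 = -1359$)
$y = -6243$ ($y = -9 - 6234 = -6243$)
$\frac{\left(-13863 + 24380\right) \left(21343 + y\right) - 33563}{\left(-20454 + H\right) + 42066} = \frac{\left(-13863 + 24380\right) \left(21343 - 6243\right) - 33563}{\left(-20454 - 1359\right) + 42066} = \frac{10517 \cdot 15100 - 33563}{-21813 + 42066} = \frac{158806700 - 33563}{20253} = 158773137 \cdot \frac{1}{20253} = \frac{52924379}{6751}$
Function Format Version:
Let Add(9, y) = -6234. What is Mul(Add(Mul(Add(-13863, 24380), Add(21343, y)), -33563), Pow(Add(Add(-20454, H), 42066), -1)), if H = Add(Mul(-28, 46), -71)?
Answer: Rational(52924379, 6751) ≈ 7839.5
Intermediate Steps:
H = -1359 (H = Add(-1288, -71) = -1359)
y = -6243 (y = Add(-9, -6234) = -6243)
Mul(Add(Mul(Add(-13863, 24380), Add(21343, y)), -33563), Pow(Add(Add(-20454, H), 42066), -1)) = Mul(Add(Mul(Add(-13863, 24380), Add(21343, -6243)), -33563), Pow(Add(Add(-20454, -1359), 42066), -1)) = Mul(Add(Mul(10517, 15100), -33563), Pow(Add(-21813, 42066), -1)) = Mul(Add(158806700, -33563), Pow(20253, -1)) = Mul(158773137, Rational(1, 20253)) = Rational(52924379, 6751)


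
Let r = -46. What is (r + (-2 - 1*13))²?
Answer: 3721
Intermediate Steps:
(r + (-2 - 1*13))² = (-46 + (-2 - 1*13))² = (-46 + (-2 - 13))² = (-46 - 15)² = (-61)² = 3721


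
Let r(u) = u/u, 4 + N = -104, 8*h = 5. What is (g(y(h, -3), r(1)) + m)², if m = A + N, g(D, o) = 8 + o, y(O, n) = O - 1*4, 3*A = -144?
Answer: 21609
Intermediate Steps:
h = 5/8 (h = (⅛)*5 = 5/8 ≈ 0.62500)
N = -108 (N = -4 - 104 = -108)
A = -48 (A = (⅓)*(-144) = -48)
y(O, n) = -4 + O (y(O, n) = O - 4 = -4 + O)
r(u) = 1
m = -156 (m = -48 - 108 = -156)
(g(y(h, -3), r(1)) + m)² = ((8 + 1) - 156)² = (9 - 156)² = (-147)² = 21609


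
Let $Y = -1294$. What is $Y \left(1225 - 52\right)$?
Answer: $-1517862$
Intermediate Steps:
$Y \left(1225 - 52\right) = - 1294 \left(1225 - 52\right) = \left(-1294\right) 1173 = -1517862$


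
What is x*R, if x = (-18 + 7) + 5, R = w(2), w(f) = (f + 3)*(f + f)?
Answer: -120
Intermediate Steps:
w(f) = 2*f*(3 + f) (w(f) = (3 + f)*(2*f) = 2*f*(3 + f))
R = 20 (R = 2*2*(3 + 2) = 2*2*5 = 20)
x = -6 (x = -11 + 5 = -6)
x*R = -6*20 = -120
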